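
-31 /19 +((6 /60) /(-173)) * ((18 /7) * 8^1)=-189073 /115045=-1.64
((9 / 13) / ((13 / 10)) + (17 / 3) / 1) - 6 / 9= 935 / 169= 5.53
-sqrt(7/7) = -1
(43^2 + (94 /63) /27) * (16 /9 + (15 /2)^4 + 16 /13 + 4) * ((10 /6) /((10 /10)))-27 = 13336343890949 /1364688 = 9772449.01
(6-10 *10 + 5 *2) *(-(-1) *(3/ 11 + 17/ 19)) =-98.07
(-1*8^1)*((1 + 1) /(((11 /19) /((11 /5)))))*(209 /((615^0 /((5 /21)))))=-63536 /21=-3025.52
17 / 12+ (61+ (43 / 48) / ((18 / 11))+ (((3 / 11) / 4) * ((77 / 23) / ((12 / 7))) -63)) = 1933 / 19872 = 0.10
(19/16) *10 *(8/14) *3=285/14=20.36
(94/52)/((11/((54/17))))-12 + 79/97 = -10.66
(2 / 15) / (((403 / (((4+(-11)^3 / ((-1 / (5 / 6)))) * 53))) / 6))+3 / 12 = 2837941 / 24180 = 117.37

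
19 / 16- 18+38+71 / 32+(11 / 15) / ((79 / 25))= 179273 / 7584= 23.64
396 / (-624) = -33 / 52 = -0.63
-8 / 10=-0.80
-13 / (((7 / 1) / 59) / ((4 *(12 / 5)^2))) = -441792 / 175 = -2524.53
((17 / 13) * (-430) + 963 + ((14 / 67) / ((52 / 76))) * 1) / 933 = 116423 / 270881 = 0.43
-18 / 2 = -9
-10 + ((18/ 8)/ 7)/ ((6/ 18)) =-253/ 28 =-9.04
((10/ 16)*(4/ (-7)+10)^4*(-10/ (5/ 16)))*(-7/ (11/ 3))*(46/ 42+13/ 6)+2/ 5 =11816090402/ 12005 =984264.09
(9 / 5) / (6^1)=3 / 10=0.30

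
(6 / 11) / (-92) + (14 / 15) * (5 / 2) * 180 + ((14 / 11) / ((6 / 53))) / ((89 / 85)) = 58192649 / 135102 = 430.73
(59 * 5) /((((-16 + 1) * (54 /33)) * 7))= -649 /378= -1.72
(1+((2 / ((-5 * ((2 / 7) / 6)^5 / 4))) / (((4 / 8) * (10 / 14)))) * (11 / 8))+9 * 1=-25158052.16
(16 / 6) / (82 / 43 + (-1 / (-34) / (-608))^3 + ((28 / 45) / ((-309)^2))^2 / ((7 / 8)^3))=1.40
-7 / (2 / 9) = -63 / 2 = -31.50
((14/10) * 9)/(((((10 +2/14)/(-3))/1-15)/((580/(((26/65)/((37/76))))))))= -7097895/14668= -483.90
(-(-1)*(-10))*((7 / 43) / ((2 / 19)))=-665 / 43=-15.47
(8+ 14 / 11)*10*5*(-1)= -5100 / 11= -463.64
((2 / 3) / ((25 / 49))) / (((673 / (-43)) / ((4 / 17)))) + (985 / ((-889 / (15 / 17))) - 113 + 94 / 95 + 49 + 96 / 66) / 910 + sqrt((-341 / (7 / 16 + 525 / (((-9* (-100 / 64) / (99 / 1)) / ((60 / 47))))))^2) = -236776114436780053 / 14709235706971355550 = -0.02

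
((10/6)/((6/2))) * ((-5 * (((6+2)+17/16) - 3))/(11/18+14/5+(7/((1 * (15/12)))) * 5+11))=-12125/30536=-0.40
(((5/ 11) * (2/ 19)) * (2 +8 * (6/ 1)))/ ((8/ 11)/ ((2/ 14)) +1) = 500/ 1273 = 0.39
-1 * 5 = -5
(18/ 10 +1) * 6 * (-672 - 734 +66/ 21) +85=-23483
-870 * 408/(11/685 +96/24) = -81049200/917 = -88385.17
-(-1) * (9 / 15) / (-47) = -3 / 235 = -0.01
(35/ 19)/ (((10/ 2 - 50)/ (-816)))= 1904/ 57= 33.40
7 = 7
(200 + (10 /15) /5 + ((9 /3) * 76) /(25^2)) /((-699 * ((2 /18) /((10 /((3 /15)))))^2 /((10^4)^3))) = -13533624000000000000 /233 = -58084223175965665.24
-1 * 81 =-81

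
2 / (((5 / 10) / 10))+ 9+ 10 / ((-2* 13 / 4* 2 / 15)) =37.46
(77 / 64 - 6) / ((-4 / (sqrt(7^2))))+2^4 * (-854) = -3495835 / 256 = -13655.61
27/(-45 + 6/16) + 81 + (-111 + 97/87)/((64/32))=263509/10353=25.45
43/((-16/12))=-129/4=-32.25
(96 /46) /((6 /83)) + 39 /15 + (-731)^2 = 61455134 /115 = 534392.47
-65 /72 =-0.90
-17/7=-2.43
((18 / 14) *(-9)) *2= -162 / 7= -23.14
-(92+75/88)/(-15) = 8171/1320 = 6.19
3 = 3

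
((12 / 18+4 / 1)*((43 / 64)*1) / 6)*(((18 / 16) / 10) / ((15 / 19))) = 5719 / 76800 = 0.07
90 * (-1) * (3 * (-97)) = 26190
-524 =-524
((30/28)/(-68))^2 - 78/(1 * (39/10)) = -18125855/906304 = -20.00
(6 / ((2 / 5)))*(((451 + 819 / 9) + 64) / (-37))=-9090 / 37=-245.68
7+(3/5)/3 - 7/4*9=-171/20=-8.55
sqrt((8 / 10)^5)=32* sqrt(5) / 125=0.57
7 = 7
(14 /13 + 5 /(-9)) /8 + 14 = 13165 /936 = 14.07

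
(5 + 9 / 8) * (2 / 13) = 0.94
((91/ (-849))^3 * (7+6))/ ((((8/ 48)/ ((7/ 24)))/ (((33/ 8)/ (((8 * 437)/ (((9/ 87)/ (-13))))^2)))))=-4463459/ 7455008253760968704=-0.00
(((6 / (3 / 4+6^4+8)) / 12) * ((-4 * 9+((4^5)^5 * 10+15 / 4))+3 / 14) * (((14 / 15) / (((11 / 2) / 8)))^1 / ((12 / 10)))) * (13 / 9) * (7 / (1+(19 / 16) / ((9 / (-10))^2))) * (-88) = -7344109984345594340608 / 4169981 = -1761185478865633.76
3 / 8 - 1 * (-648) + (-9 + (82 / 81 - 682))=-26965 / 648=-41.61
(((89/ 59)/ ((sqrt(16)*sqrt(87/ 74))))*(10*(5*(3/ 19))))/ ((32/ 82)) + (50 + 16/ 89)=91225*sqrt(6438)/ 1040288 + 4466/ 89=57.22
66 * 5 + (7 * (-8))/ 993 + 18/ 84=4589855/ 13902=330.16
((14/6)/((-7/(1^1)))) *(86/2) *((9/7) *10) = -1290/7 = -184.29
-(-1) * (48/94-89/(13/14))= -58250/611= -95.34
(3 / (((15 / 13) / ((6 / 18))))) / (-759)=-13 / 11385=-0.00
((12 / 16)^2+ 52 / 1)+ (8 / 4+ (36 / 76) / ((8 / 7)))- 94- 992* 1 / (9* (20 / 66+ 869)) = -1024258891 / 26162544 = -39.15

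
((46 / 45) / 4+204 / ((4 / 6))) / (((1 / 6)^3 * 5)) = 330756 / 25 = 13230.24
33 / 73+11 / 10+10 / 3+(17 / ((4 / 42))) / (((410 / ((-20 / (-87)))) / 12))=6.09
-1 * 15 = -15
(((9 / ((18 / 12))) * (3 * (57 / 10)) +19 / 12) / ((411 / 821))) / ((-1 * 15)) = -5132071 / 369900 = -13.87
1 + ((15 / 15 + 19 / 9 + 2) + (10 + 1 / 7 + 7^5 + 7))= 1060306 / 63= 16830.25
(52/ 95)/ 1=52/ 95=0.55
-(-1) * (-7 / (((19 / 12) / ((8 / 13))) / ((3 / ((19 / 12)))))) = -24192 / 4693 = -5.15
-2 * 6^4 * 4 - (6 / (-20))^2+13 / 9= -9329981 / 900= -10366.65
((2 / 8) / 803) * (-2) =-1 / 1606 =-0.00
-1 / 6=-0.17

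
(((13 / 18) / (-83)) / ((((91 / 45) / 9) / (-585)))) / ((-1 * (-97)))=26325 / 112714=0.23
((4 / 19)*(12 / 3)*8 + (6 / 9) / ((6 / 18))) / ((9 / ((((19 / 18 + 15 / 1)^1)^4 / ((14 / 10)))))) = 2894939338015 / 62828136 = 46077.12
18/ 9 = 2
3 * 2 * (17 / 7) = 102 / 7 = 14.57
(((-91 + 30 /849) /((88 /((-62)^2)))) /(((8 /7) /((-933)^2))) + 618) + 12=-150745300366689 /49808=-3026527874.37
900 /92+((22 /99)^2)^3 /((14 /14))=119575697 /12223143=9.78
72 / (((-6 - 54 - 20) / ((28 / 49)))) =-0.51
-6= -6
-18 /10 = -9 /5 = -1.80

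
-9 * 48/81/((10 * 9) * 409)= -8/55215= -0.00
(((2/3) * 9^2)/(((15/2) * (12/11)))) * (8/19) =264/95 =2.78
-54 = -54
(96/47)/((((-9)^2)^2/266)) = 8512/102789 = 0.08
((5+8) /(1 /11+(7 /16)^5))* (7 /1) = 80740352 /94881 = 850.96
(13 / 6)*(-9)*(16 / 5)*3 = -936 / 5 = -187.20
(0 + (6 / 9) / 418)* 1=1 / 627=0.00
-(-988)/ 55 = 988/ 55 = 17.96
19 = 19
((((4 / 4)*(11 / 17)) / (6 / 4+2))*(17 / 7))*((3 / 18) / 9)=11 / 1323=0.01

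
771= 771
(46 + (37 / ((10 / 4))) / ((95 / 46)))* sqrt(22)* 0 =0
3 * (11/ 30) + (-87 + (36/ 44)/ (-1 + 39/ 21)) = -84.95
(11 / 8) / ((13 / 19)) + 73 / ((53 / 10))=86997 / 5512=15.78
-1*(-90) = 90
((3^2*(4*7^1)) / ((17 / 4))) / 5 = 1008 / 85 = 11.86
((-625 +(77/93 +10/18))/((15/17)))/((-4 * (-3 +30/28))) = -20704691/225990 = -91.62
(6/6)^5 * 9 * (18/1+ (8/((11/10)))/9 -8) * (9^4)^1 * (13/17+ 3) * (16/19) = 7188756480/3553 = 2023292.00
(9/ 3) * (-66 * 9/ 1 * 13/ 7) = -23166/ 7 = -3309.43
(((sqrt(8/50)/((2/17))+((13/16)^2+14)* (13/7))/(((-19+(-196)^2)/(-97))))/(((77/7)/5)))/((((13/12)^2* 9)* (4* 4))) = -26617673/127913001216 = -0.00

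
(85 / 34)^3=125 / 8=15.62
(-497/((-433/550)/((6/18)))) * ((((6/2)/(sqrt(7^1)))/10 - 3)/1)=-273350/433 + 3905 * sqrt(7)/433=-607.43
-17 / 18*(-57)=323 / 6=53.83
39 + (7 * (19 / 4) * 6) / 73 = 41.73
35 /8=4.38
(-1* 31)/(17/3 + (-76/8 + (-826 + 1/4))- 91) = 372/11047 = 0.03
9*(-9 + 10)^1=9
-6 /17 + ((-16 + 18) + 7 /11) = 427 /187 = 2.28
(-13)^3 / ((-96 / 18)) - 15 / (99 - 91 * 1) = 6561 / 16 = 410.06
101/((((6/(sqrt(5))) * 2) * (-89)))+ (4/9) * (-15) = -6.88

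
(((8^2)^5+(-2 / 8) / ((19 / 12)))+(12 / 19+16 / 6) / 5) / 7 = 306016419983 / 1995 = 153391689.21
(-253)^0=1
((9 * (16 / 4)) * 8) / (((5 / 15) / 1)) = 864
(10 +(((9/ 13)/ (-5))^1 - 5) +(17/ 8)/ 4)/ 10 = 0.54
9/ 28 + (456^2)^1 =207936.32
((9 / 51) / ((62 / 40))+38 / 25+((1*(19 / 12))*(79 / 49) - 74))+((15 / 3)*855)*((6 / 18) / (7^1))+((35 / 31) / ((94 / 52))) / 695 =6769604516779 / 50610497700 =133.76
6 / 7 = 0.86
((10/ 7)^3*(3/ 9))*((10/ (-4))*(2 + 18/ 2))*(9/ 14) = -41250/ 2401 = -17.18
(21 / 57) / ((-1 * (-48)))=7 / 912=0.01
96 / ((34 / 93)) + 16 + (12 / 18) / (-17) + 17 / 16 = 228163 / 816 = 279.61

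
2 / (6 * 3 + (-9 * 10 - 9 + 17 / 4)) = -8 / 307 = -0.03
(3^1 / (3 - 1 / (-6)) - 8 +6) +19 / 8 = 201 / 152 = 1.32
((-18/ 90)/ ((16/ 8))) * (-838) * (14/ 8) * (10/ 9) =2933/ 18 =162.94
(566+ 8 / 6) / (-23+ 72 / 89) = -151478 / 5925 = -25.57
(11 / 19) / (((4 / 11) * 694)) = 121 / 52744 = 0.00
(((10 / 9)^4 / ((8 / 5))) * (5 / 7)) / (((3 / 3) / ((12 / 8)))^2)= 15625 / 10206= 1.53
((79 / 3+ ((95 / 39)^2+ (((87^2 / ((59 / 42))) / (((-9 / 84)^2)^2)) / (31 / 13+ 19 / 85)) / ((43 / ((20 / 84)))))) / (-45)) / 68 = -241422932842163 / 8507561415210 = -28.38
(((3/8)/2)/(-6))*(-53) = 53/32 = 1.66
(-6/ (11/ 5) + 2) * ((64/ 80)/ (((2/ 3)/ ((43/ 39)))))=-688/ 715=-0.96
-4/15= -0.27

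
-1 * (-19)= 19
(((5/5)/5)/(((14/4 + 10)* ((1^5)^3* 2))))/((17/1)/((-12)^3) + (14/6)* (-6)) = -64/121045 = -0.00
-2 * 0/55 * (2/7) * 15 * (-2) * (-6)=0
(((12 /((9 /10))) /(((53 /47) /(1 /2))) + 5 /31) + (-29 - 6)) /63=-142580 /310527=-0.46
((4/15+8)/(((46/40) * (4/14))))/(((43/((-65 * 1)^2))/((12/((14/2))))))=4237.82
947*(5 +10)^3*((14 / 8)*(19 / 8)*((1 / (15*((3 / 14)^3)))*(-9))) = -3240089475 / 4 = -810022368.75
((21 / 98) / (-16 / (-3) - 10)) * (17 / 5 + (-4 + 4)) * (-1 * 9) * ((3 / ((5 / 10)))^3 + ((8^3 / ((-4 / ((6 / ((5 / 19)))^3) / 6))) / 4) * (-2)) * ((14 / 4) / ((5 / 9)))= 40290697.89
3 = 3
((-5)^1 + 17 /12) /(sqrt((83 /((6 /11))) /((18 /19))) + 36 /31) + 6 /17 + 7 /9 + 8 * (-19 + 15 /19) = -6945141188239 /48054160593-41323 * sqrt(52041) /33060998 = -144.81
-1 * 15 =-15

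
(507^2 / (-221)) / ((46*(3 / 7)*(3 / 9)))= -138411 / 782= -177.00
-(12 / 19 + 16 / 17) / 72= -127 / 5814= -0.02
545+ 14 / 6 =1642 / 3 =547.33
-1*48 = -48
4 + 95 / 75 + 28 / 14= 109 / 15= 7.27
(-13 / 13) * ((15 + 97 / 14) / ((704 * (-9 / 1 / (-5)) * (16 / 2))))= -1535 / 709632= -0.00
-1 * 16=-16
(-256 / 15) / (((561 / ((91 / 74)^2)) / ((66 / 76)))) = -264992 / 6632805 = -0.04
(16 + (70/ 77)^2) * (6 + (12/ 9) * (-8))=-28504/ 363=-78.52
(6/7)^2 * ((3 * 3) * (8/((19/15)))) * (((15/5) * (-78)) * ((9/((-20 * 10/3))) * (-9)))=-55269864/4655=-11873.23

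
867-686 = 181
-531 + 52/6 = -1567/3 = -522.33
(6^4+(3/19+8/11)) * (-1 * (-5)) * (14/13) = 18973430/2717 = 6983.23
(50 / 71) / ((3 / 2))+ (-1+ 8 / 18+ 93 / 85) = 54752 / 54315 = 1.01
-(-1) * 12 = 12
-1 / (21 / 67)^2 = -10.18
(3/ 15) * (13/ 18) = 13/ 90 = 0.14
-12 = -12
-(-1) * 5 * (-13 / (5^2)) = -13 / 5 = -2.60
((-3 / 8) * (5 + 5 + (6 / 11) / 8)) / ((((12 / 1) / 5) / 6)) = -6645 / 704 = -9.44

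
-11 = -11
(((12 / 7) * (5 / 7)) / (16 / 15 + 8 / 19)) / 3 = 1425 / 5194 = 0.27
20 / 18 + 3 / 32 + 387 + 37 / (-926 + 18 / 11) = 142086961 / 366048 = 388.16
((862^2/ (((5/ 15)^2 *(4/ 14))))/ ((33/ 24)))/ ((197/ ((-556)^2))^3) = 5531766270650393088688128/ 84099103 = 65776757103466288.92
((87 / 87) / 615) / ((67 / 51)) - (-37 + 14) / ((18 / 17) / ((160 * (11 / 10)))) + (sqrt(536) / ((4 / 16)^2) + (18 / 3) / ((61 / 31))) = 32 * sqrt(134) + 28851228403 / 7540515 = 4196.59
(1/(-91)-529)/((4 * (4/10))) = -60175/182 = -330.63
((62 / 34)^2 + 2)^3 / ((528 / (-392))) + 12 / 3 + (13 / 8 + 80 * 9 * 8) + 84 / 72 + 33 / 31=1117245111043571 / 197541864696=5655.74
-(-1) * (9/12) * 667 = 2001/4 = 500.25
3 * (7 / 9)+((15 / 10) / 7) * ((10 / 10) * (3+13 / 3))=82 / 21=3.90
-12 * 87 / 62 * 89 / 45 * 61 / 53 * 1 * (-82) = 25820324 / 8215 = 3143.07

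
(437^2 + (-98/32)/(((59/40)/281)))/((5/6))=67396491/295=228462.68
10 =10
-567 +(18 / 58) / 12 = -65769 / 116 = -566.97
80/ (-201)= -80/ 201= -0.40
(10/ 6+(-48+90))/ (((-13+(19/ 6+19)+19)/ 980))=1519.29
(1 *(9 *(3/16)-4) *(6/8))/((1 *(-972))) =37/20736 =0.00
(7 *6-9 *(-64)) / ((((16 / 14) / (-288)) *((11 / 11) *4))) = -38934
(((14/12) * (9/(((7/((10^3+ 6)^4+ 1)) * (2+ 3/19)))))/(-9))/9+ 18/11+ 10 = -8789575616.48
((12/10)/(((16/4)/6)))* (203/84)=87/20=4.35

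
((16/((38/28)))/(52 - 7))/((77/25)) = 160/1881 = 0.09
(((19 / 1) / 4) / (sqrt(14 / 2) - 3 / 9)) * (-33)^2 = 62073 / 248 + 186219 * sqrt(7) / 248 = 2236.94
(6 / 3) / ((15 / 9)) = 6 / 5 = 1.20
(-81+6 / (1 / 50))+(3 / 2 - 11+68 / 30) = 6353 / 30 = 211.77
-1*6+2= -4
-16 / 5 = -3.20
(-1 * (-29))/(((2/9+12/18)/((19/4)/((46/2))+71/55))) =48.85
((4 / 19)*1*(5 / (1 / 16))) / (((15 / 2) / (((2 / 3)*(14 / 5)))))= 3584 / 855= 4.19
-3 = -3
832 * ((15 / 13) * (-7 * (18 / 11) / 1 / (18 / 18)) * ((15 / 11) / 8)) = -226800 / 121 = -1874.38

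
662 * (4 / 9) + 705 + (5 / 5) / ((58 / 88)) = 261193 / 261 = 1000.74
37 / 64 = 0.58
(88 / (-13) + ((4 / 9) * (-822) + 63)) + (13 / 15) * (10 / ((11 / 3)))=-131591 / 429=-306.74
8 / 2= 4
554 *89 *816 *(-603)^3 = -8821488383224992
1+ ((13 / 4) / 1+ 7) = 11.25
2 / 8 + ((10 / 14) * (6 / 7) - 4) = -615 / 196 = -3.14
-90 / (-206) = 45 / 103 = 0.44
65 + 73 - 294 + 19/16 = -2477/16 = -154.81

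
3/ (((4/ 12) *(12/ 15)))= 11.25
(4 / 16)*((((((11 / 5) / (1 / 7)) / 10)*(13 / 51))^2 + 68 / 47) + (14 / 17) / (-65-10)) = 0.40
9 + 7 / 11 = 106 / 11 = 9.64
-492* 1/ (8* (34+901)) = -123/ 1870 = -0.07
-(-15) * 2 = 30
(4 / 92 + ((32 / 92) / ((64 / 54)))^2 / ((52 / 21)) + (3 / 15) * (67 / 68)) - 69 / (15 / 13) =-59.52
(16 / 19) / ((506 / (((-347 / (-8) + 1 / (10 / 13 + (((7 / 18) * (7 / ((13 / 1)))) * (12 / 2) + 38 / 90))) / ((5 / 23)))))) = 62698 / 187055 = 0.34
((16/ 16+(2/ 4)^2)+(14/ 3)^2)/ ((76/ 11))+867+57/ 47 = 112073809/ 128592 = 871.55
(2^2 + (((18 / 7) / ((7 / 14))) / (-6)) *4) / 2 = 2 / 7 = 0.29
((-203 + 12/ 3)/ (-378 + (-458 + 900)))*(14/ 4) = -10.88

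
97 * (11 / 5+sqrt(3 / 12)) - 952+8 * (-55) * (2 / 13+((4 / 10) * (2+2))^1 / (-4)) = -75633 / 130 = -581.79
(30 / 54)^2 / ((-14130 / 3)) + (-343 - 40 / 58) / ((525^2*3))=-32607367 / 67765713750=-0.00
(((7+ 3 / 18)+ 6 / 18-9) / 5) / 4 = -3 / 40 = -0.08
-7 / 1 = -7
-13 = -13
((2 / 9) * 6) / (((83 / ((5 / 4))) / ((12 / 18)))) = 10 / 747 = 0.01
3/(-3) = -1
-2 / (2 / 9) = -9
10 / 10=1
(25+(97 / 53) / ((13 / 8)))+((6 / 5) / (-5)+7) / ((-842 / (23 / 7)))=2649769207 / 101524150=26.10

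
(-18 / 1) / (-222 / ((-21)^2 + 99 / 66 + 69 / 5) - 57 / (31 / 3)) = 848718 / 283031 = 3.00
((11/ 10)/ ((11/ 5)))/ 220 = 1/ 440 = 0.00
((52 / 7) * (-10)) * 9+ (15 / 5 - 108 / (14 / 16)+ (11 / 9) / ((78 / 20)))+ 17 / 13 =-276370 / 351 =-787.38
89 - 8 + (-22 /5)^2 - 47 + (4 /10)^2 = 1338 /25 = 53.52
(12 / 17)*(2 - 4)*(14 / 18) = -56 / 51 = -1.10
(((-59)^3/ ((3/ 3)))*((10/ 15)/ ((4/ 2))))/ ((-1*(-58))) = -205379/ 174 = -1180.34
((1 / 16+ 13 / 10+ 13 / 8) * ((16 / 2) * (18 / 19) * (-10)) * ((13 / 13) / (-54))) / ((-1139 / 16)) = -3824 / 64923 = -0.06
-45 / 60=-3 / 4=-0.75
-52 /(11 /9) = -468 /11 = -42.55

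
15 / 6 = 5 / 2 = 2.50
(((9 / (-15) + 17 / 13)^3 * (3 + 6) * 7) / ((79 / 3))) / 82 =9198252 / 889510375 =0.01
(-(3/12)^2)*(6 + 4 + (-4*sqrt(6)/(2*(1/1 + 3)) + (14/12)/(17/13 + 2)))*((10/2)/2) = -13355/8256 + 5*sqrt(6)/64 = -1.43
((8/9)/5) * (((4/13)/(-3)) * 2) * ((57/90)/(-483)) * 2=1216/12714975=0.00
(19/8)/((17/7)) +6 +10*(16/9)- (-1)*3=33973/1224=27.76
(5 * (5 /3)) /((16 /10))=125 /24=5.21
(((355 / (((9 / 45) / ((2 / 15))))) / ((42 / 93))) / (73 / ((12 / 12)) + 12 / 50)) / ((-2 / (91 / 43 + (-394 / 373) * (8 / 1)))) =27950774125 / 1233431178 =22.66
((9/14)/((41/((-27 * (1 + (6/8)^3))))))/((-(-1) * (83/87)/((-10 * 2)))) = 1374165/108896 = 12.62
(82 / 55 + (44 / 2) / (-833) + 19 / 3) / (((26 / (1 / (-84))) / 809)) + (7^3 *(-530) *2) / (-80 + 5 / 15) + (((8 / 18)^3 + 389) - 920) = 23418861261038237 / 5811182296920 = 4029.96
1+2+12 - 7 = 8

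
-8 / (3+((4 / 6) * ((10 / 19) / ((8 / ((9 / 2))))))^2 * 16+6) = -1444 / 1737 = -0.83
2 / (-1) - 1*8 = -10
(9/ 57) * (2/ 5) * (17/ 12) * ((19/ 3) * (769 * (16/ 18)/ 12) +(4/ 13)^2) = 41988419/ 1300455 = 32.29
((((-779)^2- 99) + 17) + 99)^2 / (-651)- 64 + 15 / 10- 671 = -35074010445 / 62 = -565709845.89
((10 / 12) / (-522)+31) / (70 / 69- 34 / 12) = -2233001 / 131022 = -17.04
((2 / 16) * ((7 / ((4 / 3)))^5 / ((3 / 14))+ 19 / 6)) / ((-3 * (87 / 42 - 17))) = 200154997 / 3852288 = 51.96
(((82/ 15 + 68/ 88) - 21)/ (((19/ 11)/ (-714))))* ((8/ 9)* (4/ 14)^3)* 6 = 10599296/ 13965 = 758.99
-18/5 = -3.60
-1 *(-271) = 271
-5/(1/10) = -50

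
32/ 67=0.48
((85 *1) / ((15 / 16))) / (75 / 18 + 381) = 544 / 2311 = 0.24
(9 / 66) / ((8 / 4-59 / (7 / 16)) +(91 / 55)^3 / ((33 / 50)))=-419265 / 387383912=-0.00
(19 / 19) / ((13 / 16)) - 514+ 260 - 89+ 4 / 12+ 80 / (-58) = -342.82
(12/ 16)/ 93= 1/ 124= 0.01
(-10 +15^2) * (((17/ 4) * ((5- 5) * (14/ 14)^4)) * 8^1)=0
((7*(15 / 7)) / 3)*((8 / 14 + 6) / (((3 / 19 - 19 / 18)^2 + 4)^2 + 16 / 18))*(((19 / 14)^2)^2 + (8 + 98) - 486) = -2845204869928870170 / 5514755599982839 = -515.93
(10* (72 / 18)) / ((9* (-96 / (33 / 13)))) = -55 / 468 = -0.12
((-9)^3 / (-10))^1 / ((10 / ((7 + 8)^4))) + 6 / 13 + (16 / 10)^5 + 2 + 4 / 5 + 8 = 59975174561 / 162500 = 369078.00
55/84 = 0.65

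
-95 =-95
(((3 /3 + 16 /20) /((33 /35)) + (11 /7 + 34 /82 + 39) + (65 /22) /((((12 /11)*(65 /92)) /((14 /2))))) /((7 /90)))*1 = 19811955 /22099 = 896.51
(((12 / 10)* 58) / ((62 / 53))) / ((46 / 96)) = 124.17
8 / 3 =2.67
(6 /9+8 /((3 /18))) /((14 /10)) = 730 /21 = 34.76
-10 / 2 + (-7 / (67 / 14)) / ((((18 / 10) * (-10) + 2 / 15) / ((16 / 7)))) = -21605 / 4489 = -4.81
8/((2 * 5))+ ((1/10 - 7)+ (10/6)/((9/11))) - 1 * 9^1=-3527/270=-13.06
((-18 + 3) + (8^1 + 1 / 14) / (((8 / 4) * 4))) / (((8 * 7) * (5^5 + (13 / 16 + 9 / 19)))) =-29773 / 372553272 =-0.00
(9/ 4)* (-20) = -45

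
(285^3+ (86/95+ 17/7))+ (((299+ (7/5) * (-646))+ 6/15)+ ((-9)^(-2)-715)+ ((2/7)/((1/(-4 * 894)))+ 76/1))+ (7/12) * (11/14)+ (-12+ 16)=9974447966521/430920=23146867.09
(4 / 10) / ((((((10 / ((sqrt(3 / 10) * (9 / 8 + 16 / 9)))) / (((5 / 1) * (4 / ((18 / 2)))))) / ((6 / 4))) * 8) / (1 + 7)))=209 * sqrt(30) / 5400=0.21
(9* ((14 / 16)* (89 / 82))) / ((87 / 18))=16821 / 9512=1.77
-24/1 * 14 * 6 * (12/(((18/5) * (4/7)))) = -11760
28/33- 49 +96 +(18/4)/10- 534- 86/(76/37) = -6615727/12540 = -527.57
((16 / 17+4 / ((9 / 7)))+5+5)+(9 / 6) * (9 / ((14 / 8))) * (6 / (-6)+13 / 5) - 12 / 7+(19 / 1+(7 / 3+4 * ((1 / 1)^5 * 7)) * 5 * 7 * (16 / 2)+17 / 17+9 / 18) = 91447487 / 10710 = 8538.51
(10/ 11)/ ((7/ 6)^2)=360/ 539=0.67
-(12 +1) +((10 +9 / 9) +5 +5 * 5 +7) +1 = 36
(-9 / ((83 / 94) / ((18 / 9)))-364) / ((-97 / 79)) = 2520416 / 8051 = 313.06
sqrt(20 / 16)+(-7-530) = -537+sqrt(5) / 2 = -535.88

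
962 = 962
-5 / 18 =-0.28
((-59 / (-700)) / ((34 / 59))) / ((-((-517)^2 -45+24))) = -3481 / 6360978400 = -0.00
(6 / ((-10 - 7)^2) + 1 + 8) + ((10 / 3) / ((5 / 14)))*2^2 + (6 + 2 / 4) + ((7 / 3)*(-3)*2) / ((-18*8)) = 1101811 / 20808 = 52.95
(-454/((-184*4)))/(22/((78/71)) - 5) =8853/215648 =0.04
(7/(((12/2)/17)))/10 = 119/60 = 1.98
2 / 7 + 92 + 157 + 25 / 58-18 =94077 / 406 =231.72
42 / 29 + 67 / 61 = 4505 / 1769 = 2.55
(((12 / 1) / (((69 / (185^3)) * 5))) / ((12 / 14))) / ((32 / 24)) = 8864275 / 46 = 192701.63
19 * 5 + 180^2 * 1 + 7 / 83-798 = 2630858 / 83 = 31697.08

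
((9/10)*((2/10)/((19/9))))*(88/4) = 1.88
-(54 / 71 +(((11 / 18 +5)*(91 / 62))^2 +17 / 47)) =-286555575817 / 4156086672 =-68.95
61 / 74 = 0.82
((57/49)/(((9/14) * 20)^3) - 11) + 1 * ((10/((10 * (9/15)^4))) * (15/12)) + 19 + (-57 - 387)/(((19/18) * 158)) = 5465084383/364743000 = 14.98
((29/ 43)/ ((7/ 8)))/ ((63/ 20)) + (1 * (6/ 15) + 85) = 8120401/ 94815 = 85.64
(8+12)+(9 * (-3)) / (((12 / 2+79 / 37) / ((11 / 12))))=20417 / 1204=16.96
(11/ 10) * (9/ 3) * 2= 33/ 5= 6.60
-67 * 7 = -469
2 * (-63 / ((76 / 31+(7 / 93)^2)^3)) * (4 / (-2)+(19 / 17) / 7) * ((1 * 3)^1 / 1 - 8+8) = 7651305909467874 / 163196051941709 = 46.88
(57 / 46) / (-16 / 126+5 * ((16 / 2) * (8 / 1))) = 3591 / 926992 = 0.00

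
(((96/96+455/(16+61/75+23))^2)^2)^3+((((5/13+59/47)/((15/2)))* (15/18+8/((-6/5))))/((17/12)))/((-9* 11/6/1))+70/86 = 100578328100243261440488201078416153091194601981618861947287985/7405428066865148989172019550813761408781347852288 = 13581703473735.84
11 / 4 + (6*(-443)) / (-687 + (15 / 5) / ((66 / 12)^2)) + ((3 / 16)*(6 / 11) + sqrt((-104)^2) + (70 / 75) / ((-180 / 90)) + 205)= 768604691 / 2438040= 315.26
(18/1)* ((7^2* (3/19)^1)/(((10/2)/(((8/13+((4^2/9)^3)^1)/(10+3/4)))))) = 4631872/286767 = 16.15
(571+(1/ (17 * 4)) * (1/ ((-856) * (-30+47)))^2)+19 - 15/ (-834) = 1180957682102539/ 2001562174208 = 590.02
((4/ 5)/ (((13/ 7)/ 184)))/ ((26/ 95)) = 48944/ 169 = 289.61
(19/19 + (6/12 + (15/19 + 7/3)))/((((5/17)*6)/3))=8959/1140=7.86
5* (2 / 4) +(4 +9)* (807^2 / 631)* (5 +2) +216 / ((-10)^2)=2963329973 / 31550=93924.88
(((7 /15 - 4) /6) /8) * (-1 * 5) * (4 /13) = 53 /468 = 0.11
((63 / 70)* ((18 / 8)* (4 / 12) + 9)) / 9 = 39 / 40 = 0.98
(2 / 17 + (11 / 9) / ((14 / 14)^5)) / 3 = 205 / 459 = 0.45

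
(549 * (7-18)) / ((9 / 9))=-6039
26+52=78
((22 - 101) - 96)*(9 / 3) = -525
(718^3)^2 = 137008233063797824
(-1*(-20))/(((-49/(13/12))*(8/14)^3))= -455/192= -2.37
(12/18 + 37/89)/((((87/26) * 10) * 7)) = 3757/813015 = 0.00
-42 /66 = -7 /11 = -0.64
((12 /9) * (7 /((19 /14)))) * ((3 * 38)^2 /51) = 29792 /17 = 1752.47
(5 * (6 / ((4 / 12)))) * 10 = 900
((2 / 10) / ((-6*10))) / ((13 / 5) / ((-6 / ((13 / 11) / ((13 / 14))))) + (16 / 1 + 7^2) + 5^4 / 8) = -22 / 940985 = -0.00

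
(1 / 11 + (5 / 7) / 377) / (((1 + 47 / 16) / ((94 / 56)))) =0.04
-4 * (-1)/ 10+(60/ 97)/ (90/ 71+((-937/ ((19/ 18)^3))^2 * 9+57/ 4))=4935791825223103194/ 12339476222800206985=0.40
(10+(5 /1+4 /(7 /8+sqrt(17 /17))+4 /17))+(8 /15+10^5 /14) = 2556391 /357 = 7160.76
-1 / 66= -0.02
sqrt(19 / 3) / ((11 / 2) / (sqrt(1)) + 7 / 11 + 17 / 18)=33*sqrt(57) / 701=0.36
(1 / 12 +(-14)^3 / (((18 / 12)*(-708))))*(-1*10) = -28325 / 1062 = -26.67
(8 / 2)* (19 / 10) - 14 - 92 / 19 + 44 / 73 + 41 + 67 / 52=11413297 / 360620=31.65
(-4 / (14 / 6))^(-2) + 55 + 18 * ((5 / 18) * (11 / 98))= 394441 / 7056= 55.90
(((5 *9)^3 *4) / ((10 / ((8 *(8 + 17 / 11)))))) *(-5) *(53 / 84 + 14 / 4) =-632407500 / 11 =-57491590.91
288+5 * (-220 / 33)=764 / 3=254.67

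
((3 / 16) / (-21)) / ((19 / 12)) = -3 / 532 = -0.01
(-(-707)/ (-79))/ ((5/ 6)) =-4242/ 395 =-10.74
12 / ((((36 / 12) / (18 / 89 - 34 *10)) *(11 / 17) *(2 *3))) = -1028228 / 2937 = -350.09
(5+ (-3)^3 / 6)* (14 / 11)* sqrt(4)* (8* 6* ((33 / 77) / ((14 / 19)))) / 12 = 228 / 77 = 2.96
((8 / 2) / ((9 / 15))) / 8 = 5 / 6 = 0.83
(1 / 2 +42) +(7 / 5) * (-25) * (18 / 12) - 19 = -29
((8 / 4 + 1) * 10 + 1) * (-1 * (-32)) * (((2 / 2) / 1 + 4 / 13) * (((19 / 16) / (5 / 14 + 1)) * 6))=88536 / 13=6810.46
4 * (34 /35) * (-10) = -272 /7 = -38.86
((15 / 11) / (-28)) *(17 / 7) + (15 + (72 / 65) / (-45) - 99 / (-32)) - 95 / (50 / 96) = -921836099 / 5605600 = -164.45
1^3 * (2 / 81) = 2 / 81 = 0.02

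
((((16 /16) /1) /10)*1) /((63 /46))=23 /315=0.07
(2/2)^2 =1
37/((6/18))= 111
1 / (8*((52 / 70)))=0.17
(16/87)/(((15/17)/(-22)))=-5984/1305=-4.59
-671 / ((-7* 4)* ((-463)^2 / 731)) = 0.08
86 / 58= 43 / 29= 1.48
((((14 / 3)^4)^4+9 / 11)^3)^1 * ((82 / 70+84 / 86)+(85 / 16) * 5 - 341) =-20680802558993273605205987407484340196208258035930734390329984275 / 511310557701288167985090892656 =-40446656630695211473100320000000000.00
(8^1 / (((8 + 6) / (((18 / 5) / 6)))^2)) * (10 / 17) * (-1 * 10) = -72 / 833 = -0.09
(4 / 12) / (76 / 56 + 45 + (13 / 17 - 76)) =-0.01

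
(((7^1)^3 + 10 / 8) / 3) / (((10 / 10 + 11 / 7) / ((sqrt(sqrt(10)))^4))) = 1785 / 4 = 446.25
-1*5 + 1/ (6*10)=-299/ 60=-4.98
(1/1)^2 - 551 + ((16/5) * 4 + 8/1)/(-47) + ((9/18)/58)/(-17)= -255086323/463420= -550.44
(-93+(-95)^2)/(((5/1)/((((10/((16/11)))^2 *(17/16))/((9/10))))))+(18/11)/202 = 127578390143/1279872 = 99680.59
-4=-4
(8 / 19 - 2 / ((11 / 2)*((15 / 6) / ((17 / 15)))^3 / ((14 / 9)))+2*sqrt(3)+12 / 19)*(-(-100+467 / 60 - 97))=2252131632133 / 11903203125+11353*sqrt(3) / 30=844.67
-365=-365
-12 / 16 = -3 / 4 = -0.75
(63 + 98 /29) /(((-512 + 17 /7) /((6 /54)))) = -13475 /930987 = -0.01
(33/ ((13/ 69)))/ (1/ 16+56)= 3.12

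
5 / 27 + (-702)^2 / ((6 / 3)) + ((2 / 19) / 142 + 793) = 9003590257 / 36423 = 247195.19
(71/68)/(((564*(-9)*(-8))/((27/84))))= 71/8590848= 0.00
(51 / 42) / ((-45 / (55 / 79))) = -187 / 9954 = -0.02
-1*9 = -9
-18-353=-371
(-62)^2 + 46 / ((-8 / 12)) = 3775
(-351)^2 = 123201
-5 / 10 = -1 / 2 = -0.50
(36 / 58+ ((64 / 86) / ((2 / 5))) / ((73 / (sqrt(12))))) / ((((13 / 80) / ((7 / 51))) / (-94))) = -56.29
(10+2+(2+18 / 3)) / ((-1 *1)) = -20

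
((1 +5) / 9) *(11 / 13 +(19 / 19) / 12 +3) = 613 / 234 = 2.62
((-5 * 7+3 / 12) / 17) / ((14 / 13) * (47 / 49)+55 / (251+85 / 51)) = -1.63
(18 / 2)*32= 288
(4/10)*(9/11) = 18/55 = 0.33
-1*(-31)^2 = -961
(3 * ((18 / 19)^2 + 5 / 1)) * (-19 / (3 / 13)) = -27677 / 19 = -1456.68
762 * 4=3048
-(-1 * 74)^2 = -5476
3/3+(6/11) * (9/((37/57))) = 3485/407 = 8.56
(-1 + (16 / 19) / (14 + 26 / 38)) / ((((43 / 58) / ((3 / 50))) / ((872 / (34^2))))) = -1662686 / 28892775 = -0.06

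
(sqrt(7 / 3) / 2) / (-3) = -sqrt(21) / 18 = -0.25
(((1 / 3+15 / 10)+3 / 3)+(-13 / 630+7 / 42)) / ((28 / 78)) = 24401 / 2940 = 8.30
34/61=0.56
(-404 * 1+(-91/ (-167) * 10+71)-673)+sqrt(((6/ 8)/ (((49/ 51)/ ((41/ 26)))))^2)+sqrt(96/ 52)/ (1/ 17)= -850453241/ 851032+34 * sqrt(78)/ 13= -976.22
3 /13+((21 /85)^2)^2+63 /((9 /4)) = 19160157628 /678608125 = 28.23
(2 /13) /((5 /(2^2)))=8 /65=0.12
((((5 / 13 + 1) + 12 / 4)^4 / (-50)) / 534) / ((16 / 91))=-24630669 / 312852800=-0.08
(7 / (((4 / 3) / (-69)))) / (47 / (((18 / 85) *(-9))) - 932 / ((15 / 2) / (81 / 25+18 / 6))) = 14671125 / 32403422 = 0.45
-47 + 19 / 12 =-45.42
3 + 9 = 12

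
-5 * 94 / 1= -470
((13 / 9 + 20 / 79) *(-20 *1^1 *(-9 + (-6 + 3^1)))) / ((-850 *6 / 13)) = -3692 / 3555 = -1.04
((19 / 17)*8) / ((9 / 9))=152 / 17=8.94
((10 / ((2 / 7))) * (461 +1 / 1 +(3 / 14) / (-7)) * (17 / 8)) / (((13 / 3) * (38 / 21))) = 34633845 / 7904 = 4381.81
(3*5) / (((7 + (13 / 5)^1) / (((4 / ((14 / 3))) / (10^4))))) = 3 / 22400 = 0.00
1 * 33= 33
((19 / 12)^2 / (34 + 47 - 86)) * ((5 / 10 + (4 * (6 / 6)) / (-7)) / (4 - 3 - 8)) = -361 / 70560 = -0.01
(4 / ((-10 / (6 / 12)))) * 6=-6 / 5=-1.20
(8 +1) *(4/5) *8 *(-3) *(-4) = 3456/5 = 691.20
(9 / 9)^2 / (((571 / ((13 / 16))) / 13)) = 169 / 9136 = 0.02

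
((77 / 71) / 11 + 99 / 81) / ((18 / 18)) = 844 / 639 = 1.32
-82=-82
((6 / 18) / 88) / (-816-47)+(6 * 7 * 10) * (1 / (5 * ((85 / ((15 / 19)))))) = 57413341 / 73589736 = 0.78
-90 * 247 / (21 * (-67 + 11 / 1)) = 3705 / 196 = 18.90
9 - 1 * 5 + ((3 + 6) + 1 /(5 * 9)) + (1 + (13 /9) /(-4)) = 2459 /180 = 13.66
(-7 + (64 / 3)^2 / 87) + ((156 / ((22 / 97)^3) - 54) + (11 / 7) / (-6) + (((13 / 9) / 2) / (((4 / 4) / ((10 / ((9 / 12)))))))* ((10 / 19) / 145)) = 1845613123306 / 138609009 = 13315.25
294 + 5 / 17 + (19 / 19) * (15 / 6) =10091 / 34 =296.79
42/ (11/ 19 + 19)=133/ 62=2.15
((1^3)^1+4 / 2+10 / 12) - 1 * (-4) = 47 / 6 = 7.83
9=9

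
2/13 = 0.15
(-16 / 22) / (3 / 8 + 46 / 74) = -2368 / 3245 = -0.73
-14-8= -22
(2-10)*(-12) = 96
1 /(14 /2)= 0.14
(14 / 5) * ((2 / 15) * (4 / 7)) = 16 / 75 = 0.21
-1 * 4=-4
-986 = -986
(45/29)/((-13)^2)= 45/4901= 0.01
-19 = -19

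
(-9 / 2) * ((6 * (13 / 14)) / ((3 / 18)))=-1053 / 7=-150.43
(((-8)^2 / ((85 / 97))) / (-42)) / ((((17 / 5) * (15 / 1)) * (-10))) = 1552 / 455175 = 0.00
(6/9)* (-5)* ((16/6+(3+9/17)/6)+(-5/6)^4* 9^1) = -92965/3672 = -25.32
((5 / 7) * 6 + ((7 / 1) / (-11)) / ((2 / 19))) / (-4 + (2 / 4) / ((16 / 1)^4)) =17760256 / 40370099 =0.44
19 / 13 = 1.46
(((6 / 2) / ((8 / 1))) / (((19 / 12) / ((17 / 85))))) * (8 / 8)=9 / 190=0.05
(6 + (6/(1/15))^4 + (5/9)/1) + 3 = 590490086/9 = 65610009.56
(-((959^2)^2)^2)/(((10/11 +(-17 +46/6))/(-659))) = -15557800989757266396992838387/278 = -55963312912795922291341150.00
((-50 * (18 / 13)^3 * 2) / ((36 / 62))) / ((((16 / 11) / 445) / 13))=-1818246.30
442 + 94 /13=5840 /13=449.23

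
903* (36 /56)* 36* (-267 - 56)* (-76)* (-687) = -352433819448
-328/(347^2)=-328/120409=-0.00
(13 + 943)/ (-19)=-956/ 19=-50.32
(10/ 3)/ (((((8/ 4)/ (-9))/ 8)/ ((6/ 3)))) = -240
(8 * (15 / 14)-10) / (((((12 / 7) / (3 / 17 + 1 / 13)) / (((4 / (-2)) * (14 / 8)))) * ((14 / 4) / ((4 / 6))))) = 280 / 1989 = 0.14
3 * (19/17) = 57/17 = 3.35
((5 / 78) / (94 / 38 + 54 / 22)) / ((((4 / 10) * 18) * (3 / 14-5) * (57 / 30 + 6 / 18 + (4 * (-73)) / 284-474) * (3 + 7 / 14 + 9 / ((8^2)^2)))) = 27991040 / 122779868527251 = 0.00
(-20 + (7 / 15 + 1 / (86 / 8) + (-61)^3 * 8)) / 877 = -1171234499 / 565665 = -2070.54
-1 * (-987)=987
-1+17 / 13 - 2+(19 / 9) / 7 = -1139 / 819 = -1.39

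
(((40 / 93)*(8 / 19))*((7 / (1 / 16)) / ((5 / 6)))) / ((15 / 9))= 43008 / 2945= 14.60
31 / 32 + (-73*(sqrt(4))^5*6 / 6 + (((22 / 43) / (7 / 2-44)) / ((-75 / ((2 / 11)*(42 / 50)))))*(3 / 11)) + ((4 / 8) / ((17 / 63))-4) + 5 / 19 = -192797041736809 / 82500660000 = -2336.92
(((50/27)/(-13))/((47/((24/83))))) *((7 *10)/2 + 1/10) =-120/3901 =-0.03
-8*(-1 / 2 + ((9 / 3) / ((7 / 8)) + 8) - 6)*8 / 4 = -78.86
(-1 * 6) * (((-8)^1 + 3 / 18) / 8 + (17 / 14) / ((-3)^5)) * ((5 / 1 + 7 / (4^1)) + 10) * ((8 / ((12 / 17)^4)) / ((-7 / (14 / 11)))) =-13626033545 / 23514624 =-579.47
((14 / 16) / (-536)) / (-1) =0.00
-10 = -10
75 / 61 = 1.23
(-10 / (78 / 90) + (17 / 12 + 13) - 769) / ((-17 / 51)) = 119515 / 52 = 2298.37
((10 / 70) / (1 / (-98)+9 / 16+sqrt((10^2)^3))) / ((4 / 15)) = 420 / 784433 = 0.00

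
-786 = -786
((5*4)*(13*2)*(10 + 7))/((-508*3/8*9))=-17680/3429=-5.16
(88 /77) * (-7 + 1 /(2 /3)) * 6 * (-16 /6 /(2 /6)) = 301.71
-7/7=-1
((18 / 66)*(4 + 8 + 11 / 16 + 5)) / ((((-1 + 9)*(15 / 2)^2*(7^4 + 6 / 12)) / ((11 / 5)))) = 283 / 28818000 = 0.00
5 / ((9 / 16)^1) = 80 / 9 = 8.89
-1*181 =-181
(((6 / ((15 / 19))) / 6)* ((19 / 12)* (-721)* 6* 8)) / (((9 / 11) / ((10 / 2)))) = -11452364 / 27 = -424161.63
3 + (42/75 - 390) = -9661/25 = -386.44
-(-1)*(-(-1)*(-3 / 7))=-3 / 7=-0.43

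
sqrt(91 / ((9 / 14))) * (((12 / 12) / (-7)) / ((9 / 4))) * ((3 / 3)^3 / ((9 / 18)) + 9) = -44 * sqrt(26) / 27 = -8.31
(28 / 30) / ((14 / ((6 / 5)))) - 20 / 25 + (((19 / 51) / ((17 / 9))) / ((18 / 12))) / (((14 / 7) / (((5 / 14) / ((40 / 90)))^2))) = -15351597 / 22657600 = -0.68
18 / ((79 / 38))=684 / 79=8.66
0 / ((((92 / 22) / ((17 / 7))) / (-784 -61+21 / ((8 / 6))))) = 0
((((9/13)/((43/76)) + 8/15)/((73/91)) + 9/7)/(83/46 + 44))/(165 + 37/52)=2740354136/5984133082305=0.00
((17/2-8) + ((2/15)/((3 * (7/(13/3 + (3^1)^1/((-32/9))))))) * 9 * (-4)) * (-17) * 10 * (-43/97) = -91375/4074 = -22.43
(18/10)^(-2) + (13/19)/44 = 21953/67716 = 0.32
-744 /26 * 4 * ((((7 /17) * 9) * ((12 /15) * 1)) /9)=-41664 /1105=-37.70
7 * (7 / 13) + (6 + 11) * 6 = 1375 / 13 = 105.77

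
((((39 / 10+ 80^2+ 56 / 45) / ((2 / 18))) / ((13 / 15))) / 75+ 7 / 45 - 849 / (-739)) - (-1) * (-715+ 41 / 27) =2265621259 / 12969450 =174.69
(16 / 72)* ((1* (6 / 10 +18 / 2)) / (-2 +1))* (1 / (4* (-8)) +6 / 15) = -59 / 75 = -0.79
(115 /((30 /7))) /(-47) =-161 /282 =-0.57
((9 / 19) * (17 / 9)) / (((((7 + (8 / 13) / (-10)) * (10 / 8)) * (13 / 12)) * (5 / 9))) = 7344 / 42845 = 0.17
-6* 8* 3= -144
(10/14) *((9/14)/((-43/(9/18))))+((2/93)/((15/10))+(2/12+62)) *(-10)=-1462144135/2351412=-621.82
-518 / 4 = -259 / 2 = -129.50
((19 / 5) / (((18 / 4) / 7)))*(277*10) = 16373.78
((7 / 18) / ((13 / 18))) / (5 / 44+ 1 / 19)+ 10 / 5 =9466 / 1807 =5.24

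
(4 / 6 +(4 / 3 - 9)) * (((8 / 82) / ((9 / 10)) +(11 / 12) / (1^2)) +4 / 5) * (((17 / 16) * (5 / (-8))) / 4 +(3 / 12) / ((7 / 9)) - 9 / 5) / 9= 2.33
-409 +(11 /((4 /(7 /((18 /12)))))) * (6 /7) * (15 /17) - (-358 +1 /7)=-4931 /119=-41.44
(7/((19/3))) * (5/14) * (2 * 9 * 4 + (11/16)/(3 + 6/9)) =17325/608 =28.50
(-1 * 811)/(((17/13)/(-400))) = 4217200/17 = 248070.59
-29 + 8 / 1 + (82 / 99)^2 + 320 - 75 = 2202148 / 9801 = 224.69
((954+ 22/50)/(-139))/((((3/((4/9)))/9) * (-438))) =47722/2283075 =0.02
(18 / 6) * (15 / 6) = 15 / 2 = 7.50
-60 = -60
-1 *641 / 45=-641 / 45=-14.24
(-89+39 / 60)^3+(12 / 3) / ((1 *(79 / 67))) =-435847544377 / 632000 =-689632.19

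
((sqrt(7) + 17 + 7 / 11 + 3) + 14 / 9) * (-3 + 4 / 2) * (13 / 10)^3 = -4826809 / 99000 - 2197 * sqrt(7) / 1000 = -54.57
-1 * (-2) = 2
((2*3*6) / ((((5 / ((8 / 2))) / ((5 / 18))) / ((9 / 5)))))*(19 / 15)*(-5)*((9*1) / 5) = -4104 / 25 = -164.16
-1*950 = -950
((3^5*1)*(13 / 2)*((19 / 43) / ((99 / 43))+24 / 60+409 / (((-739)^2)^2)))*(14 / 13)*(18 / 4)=74322394446611934 / 16403648065255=4530.85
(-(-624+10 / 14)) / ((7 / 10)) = 43630 / 49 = 890.41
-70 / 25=-14 / 5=-2.80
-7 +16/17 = -103/17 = -6.06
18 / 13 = 1.38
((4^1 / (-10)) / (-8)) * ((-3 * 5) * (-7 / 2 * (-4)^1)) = -21 / 2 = -10.50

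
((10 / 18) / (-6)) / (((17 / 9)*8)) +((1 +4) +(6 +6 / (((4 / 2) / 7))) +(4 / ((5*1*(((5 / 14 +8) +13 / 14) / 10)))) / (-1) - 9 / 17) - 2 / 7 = 11256173 / 371280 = 30.32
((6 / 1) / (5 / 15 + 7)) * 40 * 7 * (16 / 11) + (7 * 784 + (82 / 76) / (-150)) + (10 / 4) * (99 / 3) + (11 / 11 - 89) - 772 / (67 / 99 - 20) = 7725945331457 / 1319396100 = 5855.67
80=80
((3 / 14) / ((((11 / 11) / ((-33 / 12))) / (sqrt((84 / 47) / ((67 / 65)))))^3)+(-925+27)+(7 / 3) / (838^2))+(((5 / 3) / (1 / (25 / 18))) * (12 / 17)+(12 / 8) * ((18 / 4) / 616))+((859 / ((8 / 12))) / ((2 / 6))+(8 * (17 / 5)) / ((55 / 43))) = 4948014728604091 / 1654627312800 - 778635 * sqrt(4298385) / 158659216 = 2980.24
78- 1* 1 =77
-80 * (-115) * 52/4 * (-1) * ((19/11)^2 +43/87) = -4378556000/10527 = -415935.78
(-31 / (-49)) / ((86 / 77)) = 341 / 602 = 0.57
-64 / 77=-0.83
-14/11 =-1.27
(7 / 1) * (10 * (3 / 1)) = 210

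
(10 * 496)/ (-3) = -4960/ 3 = -1653.33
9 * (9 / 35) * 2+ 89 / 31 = 8137 / 1085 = 7.50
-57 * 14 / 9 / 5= -266 / 15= -17.73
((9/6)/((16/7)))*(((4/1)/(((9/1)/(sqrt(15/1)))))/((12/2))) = 7*sqrt(15)/144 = 0.19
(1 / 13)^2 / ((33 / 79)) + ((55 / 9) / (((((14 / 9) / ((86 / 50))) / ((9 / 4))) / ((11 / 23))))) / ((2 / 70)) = 261168715 / 1026168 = 254.51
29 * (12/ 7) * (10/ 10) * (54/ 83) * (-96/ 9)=-200448/ 581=-345.01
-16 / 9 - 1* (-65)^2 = -38041 / 9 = -4226.78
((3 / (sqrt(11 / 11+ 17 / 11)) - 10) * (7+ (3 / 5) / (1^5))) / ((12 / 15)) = -95+ 57 * sqrt(77) / 28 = -77.14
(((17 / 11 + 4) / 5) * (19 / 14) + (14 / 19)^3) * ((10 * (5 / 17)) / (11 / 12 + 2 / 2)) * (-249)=-150333167340 / 206503913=-727.99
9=9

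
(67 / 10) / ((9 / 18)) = 67 / 5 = 13.40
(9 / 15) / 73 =3 / 365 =0.01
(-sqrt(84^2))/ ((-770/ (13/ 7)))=78/ 385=0.20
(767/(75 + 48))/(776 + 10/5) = 767/95694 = 0.01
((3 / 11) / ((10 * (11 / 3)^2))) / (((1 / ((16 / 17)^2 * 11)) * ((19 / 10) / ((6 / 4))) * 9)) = 1152 / 664411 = 0.00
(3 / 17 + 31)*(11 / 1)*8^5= 191037440 / 17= 11237496.47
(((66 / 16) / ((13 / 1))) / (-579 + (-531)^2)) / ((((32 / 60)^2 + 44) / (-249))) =-616275 / 97194595264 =-0.00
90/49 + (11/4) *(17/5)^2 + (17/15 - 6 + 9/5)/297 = 146765881/4365900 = 33.62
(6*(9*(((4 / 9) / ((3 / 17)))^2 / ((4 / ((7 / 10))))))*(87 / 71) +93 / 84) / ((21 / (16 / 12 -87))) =-1714125493 / 5635980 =-304.14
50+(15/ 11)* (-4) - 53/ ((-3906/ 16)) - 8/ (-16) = 1944751/ 42966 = 45.26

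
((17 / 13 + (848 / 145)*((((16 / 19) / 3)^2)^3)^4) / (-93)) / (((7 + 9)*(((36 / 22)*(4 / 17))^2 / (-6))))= 119260512915258828160268899999347528920975944372601 / 3352930600082762430898691285716809601540391266936320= 0.04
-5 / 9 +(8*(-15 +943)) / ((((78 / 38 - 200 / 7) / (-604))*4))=42272.25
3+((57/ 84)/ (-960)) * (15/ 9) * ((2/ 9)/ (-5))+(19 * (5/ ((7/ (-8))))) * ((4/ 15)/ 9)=-0.22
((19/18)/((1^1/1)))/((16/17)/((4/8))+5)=0.15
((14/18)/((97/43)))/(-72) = -301/62856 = -0.00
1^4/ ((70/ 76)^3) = 54872/ 42875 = 1.28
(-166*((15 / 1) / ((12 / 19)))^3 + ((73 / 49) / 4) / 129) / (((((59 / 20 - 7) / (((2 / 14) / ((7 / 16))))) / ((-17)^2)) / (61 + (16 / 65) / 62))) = 31959184382197530254 / 10110483747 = 3160994585.61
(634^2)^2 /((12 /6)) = 80784312968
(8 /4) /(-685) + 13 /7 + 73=358926 /4795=74.85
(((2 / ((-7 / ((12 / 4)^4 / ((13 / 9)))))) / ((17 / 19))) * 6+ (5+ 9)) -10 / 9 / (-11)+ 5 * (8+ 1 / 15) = -8118205 / 153153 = -53.01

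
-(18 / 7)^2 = -324 / 49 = -6.61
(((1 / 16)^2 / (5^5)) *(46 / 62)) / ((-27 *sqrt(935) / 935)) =-23 *sqrt(935) / 669600000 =-0.00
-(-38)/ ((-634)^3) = -19/ 127420052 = -0.00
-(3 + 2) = -5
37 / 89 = 0.42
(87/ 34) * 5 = 435/ 34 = 12.79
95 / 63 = 1.51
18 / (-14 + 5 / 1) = -2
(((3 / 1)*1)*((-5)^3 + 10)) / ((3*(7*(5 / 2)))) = -46 / 7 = -6.57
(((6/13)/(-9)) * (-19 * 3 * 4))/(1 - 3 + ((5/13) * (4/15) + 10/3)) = 57/7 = 8.14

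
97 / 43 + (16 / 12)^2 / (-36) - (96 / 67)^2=2398637 / 15635187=0.15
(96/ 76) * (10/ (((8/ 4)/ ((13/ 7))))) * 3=4680/ 133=35.19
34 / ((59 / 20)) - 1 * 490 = -28230 / 59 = -478.47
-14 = -14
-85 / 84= -1.01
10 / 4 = 5 / 2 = 2.50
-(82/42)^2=-1681/441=-3.81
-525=-525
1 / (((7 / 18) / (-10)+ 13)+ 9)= 180 / 3953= 0.05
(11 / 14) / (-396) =-1 / 504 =-0.00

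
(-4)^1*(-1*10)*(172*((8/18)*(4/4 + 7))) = 220160/9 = 24462.22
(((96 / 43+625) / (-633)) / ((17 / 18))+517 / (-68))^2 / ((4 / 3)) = 85484173266075 / 1522578309184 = 56.14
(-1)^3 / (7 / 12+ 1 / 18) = -36 / 23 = -1.57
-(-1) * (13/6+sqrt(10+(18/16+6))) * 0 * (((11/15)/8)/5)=0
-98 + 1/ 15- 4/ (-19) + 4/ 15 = -5555/ 57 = -97.46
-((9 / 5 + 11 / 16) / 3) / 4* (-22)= 2189 / 480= 4.56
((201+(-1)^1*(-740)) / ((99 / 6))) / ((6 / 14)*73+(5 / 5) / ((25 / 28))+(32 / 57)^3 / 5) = 1.76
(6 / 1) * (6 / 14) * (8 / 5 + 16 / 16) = 234 / 35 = 6.69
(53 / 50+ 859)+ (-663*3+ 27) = -55097 / 50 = -1101.94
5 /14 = 0.36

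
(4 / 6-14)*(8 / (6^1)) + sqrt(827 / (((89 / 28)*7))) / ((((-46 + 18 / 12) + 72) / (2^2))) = -160 / 9 + 16*sqrt(73603) / 4895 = -16.89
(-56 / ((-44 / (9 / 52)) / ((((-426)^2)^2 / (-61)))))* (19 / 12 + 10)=-12016624887918 / 8723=-1377579374.98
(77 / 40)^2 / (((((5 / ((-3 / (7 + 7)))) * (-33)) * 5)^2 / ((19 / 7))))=19 / 28000000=0.00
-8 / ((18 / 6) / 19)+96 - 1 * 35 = 31 / 3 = 10.33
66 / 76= 0.87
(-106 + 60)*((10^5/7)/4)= -1150000/7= -164285.71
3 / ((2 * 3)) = 1 / 2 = 0.50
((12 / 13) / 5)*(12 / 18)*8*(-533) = -2624 / 5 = -524.80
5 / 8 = 0.62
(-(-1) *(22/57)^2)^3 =113379904/34296447249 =0.00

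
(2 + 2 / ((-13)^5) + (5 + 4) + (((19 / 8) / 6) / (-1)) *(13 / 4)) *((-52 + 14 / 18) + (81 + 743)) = 7506.40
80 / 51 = 1.57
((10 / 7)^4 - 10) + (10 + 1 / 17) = 172401 / 40817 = 4.22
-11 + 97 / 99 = -992 / 99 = -10.02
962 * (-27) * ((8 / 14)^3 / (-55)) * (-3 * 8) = -2114.82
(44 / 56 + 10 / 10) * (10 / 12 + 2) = 425 / 84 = 5.06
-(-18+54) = -36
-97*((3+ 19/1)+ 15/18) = -13289/6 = -2214.83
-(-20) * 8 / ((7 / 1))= 160 / 7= 22.86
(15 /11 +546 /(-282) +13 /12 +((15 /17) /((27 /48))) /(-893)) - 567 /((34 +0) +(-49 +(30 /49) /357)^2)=0.28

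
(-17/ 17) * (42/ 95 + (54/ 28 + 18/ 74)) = -128631/ 49210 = -2.61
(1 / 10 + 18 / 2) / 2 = 4.55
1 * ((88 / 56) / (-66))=-1 / 42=-0.02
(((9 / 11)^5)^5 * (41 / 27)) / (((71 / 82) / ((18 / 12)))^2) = 16492749069903390756878110443 / 546177526606207842812866295291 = 0.03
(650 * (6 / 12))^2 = 105625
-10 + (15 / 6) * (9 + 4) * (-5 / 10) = -105 / 4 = -26.25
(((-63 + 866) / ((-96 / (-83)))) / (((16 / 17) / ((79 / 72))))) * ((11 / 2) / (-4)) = -1112.88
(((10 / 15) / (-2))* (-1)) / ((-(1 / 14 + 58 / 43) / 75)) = -3010 / 171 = -17.60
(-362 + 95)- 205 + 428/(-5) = -2788/5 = -557.60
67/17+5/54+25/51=4153/918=4.52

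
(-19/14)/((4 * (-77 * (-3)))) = -19/12936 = -0.00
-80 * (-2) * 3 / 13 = 480 / 13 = 36.92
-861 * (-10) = 8610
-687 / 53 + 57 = 2334 / 53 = 44.04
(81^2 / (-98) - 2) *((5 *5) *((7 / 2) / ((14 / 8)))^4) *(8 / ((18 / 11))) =-59461600 / 441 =-134833.56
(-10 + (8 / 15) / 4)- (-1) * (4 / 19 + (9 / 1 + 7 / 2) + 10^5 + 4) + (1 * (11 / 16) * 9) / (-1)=456002993 / 4560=100000.66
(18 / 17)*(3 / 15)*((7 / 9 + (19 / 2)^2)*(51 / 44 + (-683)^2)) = 67262283059 / 7480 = 8992283.83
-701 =-701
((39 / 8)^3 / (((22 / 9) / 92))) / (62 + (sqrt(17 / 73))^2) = 896369409 / 12793088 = 70.07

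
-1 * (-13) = 13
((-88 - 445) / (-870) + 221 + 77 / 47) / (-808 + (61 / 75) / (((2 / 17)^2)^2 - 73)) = -278290140477135 / 1007214269898206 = -0.28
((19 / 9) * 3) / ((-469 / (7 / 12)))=-0.01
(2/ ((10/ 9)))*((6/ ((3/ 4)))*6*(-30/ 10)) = -1296/ 5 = -259.20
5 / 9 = 0.56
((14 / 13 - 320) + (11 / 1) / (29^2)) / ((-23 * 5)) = 2.77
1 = 1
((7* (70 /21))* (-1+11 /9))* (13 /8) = 455 /54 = 8.43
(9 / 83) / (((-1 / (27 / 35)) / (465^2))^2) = 3016946912.72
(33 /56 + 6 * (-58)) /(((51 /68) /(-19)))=123215 /14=8801.07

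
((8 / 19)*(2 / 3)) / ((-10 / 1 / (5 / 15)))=-8 / 855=-0.01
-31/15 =-2.07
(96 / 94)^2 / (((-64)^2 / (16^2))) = 144 / 2209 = 0.07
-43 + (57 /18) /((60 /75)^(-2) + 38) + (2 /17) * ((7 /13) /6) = -18008174 /419679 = -42.91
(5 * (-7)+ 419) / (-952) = -48 / 119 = -0.40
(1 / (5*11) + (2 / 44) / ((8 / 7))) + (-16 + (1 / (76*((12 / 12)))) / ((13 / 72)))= -3449323 / 217360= -15.87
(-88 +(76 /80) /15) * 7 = -184667 /300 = -615.56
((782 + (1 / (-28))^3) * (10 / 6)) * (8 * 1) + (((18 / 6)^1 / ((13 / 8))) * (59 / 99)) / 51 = 10426.69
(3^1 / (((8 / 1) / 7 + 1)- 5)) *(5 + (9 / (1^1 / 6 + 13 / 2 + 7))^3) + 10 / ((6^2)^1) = -32702191 / 6202890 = -5.27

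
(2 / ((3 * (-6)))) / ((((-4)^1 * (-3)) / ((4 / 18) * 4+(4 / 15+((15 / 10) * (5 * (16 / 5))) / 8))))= -187 / 4860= -0.04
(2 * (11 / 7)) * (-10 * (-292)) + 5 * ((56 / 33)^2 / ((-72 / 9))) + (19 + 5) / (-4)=9169.34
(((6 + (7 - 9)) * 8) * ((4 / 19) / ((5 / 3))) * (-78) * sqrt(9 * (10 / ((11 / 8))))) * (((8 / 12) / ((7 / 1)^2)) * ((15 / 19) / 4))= -179712 * sqrt(55) / 194579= -6.85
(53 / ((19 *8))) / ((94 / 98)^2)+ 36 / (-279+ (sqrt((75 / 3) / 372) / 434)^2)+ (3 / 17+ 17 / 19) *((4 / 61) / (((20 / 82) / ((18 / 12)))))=23209702251098069683 / 34034131000672771240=0.68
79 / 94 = 0.84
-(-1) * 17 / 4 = 17 / 4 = 4.25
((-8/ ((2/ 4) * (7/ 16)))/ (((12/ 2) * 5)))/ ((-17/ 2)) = 256/ 1785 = 0.14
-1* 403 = -403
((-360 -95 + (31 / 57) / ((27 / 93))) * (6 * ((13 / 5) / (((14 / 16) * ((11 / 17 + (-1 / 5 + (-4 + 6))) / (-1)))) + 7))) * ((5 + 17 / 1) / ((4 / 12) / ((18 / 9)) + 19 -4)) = -276155352 / 12103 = -22817.10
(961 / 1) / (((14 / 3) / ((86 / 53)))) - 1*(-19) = 131018 / 371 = 353.15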